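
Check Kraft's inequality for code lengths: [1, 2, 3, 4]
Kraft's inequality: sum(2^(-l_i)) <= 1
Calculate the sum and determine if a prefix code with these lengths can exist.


Sum = 2^(-1) + 2^(-2) + 2^(-3) + 2^(-4)
    = 0.5 + 0.25 + 0.125 + 0.0625
    = 15/16 = 0.9375
Since 0.9375 <= 1, Kraft's inequality IS satisfied.
A prefix code with these lengths CAN exist.

Kraft sum = 0.9375. Satisfied.


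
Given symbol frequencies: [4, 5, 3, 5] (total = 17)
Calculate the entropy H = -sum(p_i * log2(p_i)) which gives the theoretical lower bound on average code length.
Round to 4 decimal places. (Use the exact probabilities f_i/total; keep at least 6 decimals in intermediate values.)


Per-symbol terms -p_i * log2(p_i) with p_i = f_i/17:
  p = 4/17 = 0.235294: log2(p) = -2.087463, -p*log2(p) = 0.491168
  p = 5/17 = 0.294118: log2(p) = -1.765535, -p*log2(p) = 0.519275
  p = 3/17 = 0.176471: log2(p) = -2.502500, -p*log2(p) = 0.441618
  p = 5/17 = 0.294118: log2(p) = -1.765535, -p*log2(p) = 0.519275
H = 0.491168 + 0.519275 + 0.441618 + 0.519275 = 1.971336

H = 1.9713 bits/symbol


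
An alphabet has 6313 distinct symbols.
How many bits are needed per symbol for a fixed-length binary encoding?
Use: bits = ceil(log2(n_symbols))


log2(6313) = 12.6241
Bracket: 2^12 = 4096 < 6313 <= 2^13 = 8192
So ceil(log2(6313)) = 13

bits = ceil(log2(6313)) = ceil(12.6241) = 13 bits


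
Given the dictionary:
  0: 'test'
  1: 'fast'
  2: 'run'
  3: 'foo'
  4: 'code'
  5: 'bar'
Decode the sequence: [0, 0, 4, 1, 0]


Look up each index in the dictionary:
  0 -> 'test'
  0 -> 'test'
  4 -> 'code'
  1 -> 'fast'
  0 -> 'test'

Decoded: "test test code fast test"


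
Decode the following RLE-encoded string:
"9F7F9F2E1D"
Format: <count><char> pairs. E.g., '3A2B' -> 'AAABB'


Expanding each <count><char> pair:
  9F -> 'FFFFFFFFF'
  7F -> 'FFFFFFF'
  9F -> 'FFFFFFFFF'
  2E -> 'EE'
  1D -> 'D'

Decoded = FFFFFFFFFFFFFFFFFFFFFFFFFEED


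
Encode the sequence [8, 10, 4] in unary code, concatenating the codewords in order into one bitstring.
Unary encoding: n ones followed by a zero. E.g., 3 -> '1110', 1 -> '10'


Encode each number as n ones followed by a terminating 0:
  8 -> 111111110 (9 bits)
  10 -> 11111111110 (11 bits)
  4 -> 11110 (5 bits)
Total length = 9 + 11 + 5 = 25 bits.

Unary([8, 10, 4]) = 1111111101111111111011110 (25 bits)


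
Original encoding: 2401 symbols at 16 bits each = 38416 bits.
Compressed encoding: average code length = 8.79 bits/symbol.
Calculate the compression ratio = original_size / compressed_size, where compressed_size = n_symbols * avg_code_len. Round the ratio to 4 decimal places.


original_size = n_symbols * orig_bits = 2401 * 16 = 38416 bits
compressed_size = n_symbols * avg_code_len = 2401 * 8.79 = 21104.79 bits
ratio = original_size / compressed_size = 38416 / 21104.79 = 1.8203

Compression ratio = 1.8203


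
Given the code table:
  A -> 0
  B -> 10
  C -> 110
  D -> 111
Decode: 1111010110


Decoding:
111 -> D
10 -> B
10 -> B
110 -> C


Result: DBBC


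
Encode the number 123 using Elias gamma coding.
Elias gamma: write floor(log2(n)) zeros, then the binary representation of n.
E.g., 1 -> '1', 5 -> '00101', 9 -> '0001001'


num_bits = floor(log2(123)) + 1 = 7
leading_zeros = num_bits - 1 = 6
binary(123) = 1111011

Elias gamma(123) = '000000' + '1111011' = 0000001111011 (13 bits)


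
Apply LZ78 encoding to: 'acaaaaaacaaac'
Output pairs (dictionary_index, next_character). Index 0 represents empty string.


LZ78 encoding steps:
Dictionary: {0: ''}
Step 1: w='' (idx 0), next='a' -> output (0, 'a'), add 'a' as idx 1
Step 2: w='' (idx 0), next='c' -> output (0, 'c'), add 'c' as idx 2
Step 3: w='a' (idx 1), next='a' -> output (1, 'a'), add 'aa' as idx 3
Step 4: w='aa' (idx 3), next='a' -> output (3, 'a'), add 'aaa' as idx 4
Step 5: w='a' (idx 1), next='c' -> output (1, 'c'), add 'ac' as idx 5
Step 6: w='aaa' (idx 4), next='c' -> output (4, 'c'), add 'aaac' as idx 6


Encoded: [(0, 'a'), (0, 'c'), (1, 'a'), (3, 'a'), (1, 'c'), (4, 'c')]


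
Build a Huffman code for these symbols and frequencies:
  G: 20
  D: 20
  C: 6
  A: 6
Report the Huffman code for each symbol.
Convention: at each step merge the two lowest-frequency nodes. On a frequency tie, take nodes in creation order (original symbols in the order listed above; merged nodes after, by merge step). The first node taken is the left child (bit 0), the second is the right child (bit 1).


Huffman tree construction:
Step 1: Merge C(6) + A(6) = 12
Step 2: Merge (C+A)(12) + G(20) = 32
Step 3: Merge D(20) + ((C+A)+G)(32) = 52
Read each symbol's code off the tree from the root (left child = 0, right child = 1).

Codes:
  G: 11 (length 2)
  D: 0 (length 1)
  C: 100 (length 3)
  A: 101 (length 3)
Average code length: 96/52 = 1.8462 bits/symbol


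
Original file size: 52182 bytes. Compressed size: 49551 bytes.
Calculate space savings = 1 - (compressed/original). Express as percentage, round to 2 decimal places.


ratio = compressed/original = 49551/52182 = 0.94958
savings = 1 - ratio = 1 - 0.94958 = 0.05042
as a percentage: 0.05042 * 100 = 5.04%

Space savings = 1 - 49551/52182 = 5.04%


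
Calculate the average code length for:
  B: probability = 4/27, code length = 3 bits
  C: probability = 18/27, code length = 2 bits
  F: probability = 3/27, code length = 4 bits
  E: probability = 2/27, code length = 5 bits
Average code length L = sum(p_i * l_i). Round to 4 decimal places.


Weighted contributions p_i * l_i:
  B: (4/27) * 3 = 12/27
  C: (18/27) * 2 = 36/27
  F: (3/27) * 4 = 12/27
  E: (2/27) * 5 = 10/27
Sum = (12 + 36 + 12 + 10)/27 = 70/27

L = 70/27 = 2.5926 bits/symbol


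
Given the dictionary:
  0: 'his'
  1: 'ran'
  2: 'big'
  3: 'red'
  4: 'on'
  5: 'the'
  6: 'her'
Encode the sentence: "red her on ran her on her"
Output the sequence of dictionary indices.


Look up each word in the dictionary:
  'red' -> 3
  'her' -> 6
  'on' -> 4
  'ran' -> 1
  'her' -> 6
  'on' -> 4
  'her' -> 6

Encoded: [3, 6, 4, 1, 6, 4, 6]


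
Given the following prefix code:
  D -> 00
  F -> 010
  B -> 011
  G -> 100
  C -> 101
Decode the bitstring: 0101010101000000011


Decoding step by step:
Bits 010 -> F
Bits 101 -> C
Bits 010 -> F
Bits 100 -> G
Bits 00 -> D
Bits 00 -> D
Bits 011 -> B


Decoded message: FCFGDDB


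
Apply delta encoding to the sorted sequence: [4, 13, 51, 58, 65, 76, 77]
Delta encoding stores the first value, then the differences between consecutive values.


First value: 4
Deltas:
  13 - 4 = 9
  51 - 13 = 38
  58 - 51 = 7
  65 - 58 = 7
  76 - 65 = 11
  77 - 76 = 1


Delta encoded: [4, 9, 38, 7, 7, 11, 1]


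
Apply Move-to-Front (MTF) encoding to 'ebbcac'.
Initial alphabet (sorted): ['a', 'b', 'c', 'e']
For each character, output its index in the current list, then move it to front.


MTF encoding:
'e': index 3 in ['a', 'b', 'c', 'e'] -> ['e', 'a', 'b', 'c']
'b': index 2 in ['e', 'a', 'b', 'c'] -> ['b', 'e', 'a', 'c']
'b': index 0 in ['b', 'e', 'a', 'c'] -> ['b', 'e', 'a', 'c']
'c': index 3 in ['b', 'e', 'a', 'c'] -> ['c', 'b', 'e', 'a']
'a': index 3 in ['c', 'b', 'e', 'a'] -> ['a', 'c', 'b', 'e']
'c': index 1 in ['a', 'c', 'b', 'e'] -> ['c', 'a', 'b', 'e']


Output: [3, 2, 0, 3, 3, 1]


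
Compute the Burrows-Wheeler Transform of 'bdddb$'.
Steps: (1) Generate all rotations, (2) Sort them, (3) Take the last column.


Rotations (sorted):
  0: $bdddb -> last char: b
  1: b$bddd -> last char: d
  2: bdddb$ -> last char: $
  3: db$bdd -> last char: d
  4: ddb$bd -> last char: d
  5: dddb$b -> last char: b


BWT = bd$ddb


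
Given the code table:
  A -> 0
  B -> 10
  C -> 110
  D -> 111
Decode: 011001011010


Decoding:
0 -> A
110 -> C
0 -> A
10 -> B
110 -> C
10 -> B


Result: ACABCB


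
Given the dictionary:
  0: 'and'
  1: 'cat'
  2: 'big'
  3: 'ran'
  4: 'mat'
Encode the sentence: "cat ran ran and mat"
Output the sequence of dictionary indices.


Look up each word in the dictionary:
  'cat' -> 1
  'ran' -> 3
  'ran' -> 3
  'and' -> 0
  'mat' -> 4

Encoded: [1, 3, 3, 0, 4]


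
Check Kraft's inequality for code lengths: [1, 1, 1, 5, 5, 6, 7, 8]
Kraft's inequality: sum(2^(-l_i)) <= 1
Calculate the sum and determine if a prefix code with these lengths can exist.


Sum = 2^(-1) + 2^(-1) + 2^(-1) + 2^(-5) + 2^(-5) + 2^(-6) + 2^(-7) + 2^(-8)
    = 0.5 + 0.5 + 0.5 + 0.03125 + 0.03125 + 0.015625 + 0.0078125 + 0.00390625
    = 407/256 = 1.58984375
Since 1.58984375 > 1, Kraft's inequality is NOT satisfied.
A prefix code with these lengths CANNOT exist.

Kraft sum = 1.58984375. Not satisfied.


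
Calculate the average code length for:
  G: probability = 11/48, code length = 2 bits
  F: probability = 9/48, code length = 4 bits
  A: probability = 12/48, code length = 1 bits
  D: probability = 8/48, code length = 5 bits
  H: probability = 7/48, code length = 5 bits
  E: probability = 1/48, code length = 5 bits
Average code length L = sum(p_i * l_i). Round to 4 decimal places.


Weighted contributions p_i * l_i:
  G: (11/48) * 2 = 22/48
  F: (9/48) * 4 = 36/48
  A: (12/48) * 1 = 12/48
  D: (8/48) * 5 = 40/48
  H: (7/48) * 5 = 35/48
  E: (1/48) * 5 = 5/48
Sum = (22 + 36 + 12 + 40 + 35 + 5)/48 = 150/48

L = 150/48 = 3.1250 bits/symbol


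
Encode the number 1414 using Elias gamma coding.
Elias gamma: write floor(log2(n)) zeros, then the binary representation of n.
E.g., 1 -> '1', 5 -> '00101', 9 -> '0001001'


num_bits = floor(log2(1414)) + 1 = 11
leading_zeros = num_bits - 1 = 10
binary(1414) = 10110000110

Elias gamma(1414) = '0000000000' + '10110000110' = 000000000010110000110 (21 bits)


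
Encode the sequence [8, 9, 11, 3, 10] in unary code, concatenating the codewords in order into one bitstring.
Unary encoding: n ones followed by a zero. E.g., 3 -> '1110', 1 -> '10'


Encode each number as n ones followed by a terminating 0:
  8 -> 111111110 (9 bits)
  9 -> 1111111110 (10 bits)
  11 -> 111111111110 (12 bits)
  3 -> 1110 (4 bits)
  10 -> 11111111110 (11 bits)
Total length = 9 + 10 + 12 + 4 + 11 = 46 bits.

Unary([8, 9, 11, 3, 10]) = 1111111101111111110111111111110111011111111110 (46 bits)


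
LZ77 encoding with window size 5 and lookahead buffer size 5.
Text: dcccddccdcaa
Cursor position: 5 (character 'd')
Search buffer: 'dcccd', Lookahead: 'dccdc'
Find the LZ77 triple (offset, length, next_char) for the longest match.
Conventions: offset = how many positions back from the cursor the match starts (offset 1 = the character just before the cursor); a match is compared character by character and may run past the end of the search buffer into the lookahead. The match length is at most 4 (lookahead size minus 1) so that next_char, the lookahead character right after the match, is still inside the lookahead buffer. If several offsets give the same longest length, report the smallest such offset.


Try each offset into the search buffer:
  offset=1 (pos 4, char 'd'): match length 1
  offset=2 (pos 3, char 'c'): match length 0
  offset=3 (pos 2, char 'c'): match length 0
  offset=4 (pos 1, char 'c'): match length 0
  offset=5 (pos 0, char 'd'): match length 3
Longest match has length 3 at offset 5.
next_char = character at position 5 + 3 = 8 -> 'd'

Best match: offset=5, length=3 (matching 'dcc' starting at position 0)
LZ77 triple: (5, 3, 'd')


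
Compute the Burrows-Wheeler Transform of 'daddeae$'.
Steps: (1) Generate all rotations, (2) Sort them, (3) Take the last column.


Rotations (sorted):
  0: $daddeae -> last char: e
  1: addeae$d -> last char: d
  2: ae$dadde -> last char: e
  3: daddeae$ -> last char: $
  4: ddeae$da -> last char: a
  5: deae$dad -> last char: d
  6: e$daddea -> last char: a
  7: eae$dadd -> last char: d


BWT = ede$adad


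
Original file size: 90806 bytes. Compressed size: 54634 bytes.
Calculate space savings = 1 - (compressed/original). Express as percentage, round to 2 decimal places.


ratio = compressed/original = 54634/90806 = 0.601656
savings = 1 - ratio = 1 - 0.601656 = 0.398344
as a percentage: 0.398344 * 100 = 39.83%

Space savings = 1 - 54634/90806 = 39.83%


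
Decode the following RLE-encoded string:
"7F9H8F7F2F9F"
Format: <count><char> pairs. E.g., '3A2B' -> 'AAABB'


Expanding each <count><char> pair:
  7F -> 'FFFFFFF'
  9H -> 'HHHHHHHHH'
  8F -> 'FFFFFFFF'
  7F -> 'FFFFFFF'
  2F -> 'FF'
  9F -> 'FFFFFFFFF'

Decoded = FFFFFFFHHHHHHHHHFFFFFFFFFFFFFFFFFFFFFFFFFF


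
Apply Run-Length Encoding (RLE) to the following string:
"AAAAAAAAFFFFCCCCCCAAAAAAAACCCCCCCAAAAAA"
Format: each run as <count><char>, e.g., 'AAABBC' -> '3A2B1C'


Scanning runs left to right:
  i=0: run of 'A' x 8 -> '8A'
  i=8: run of 'F' x 4 -> '4F'
  i=12: run of 'C' x 6 -> '6C'
  i=18: run of 'A' x 8 -> '8A'
  i=26: run of 'C' x 7 -> '7C'
  i=33: run of 'A' x 6 -> '6A'

RLE = 8A4F6C8A7C6A


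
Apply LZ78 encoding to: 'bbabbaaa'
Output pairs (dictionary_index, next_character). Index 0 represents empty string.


LZ78 encoding steps:
Dictionary: {0: ''}
Step 1: w='' (idx 0), next='b' -> output (0, 'b'), add 'b' as idx 1
Step 2: w='b' (idx 1), next='a' -> output (1, 'a'), add 'ba' as idx 2
Step 3: w='b' (idx 1), next='b' -> output (1, 'b'), add 'bb' as idx 3
Step 4: w='' (idx 0), next='a' -> output (0, 'a'), add 'a' as idx 4
Step 5: w='a' (idx 4), next='a' -> output (4, 'a'), add 'aa' as idx 5


Encoded: [(0, 'b'), (1, 'a'), (1, 'b'), (0, 'a'), (4, 'a')]


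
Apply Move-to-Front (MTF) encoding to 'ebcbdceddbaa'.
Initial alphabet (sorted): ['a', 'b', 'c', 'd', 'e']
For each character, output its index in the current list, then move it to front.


MTF encoding:
'e': index 4 in ['a', 'b', 'c', 'd', 'e'] -> ['e', 'a', 'b', 'c', 'd']
'b': index 2 in ['e', 'a', 'b', 'c', 'd'] -> ['b', 'e', 'a', 'c', 'd']
'c': index 3 in ['b', 'e', 'a', 'c', 'd'] -> ['c', 'b', 'e', 'a', 'd']
'b': index 1 in ['c', 'b', 'e', 'a', 'd'] -> ['b', 'c', 'e', 'a', 'd']
'd': index 4 in ['b', 'c', 'e', 'a', 'd'] -> ['d', 'b', 'c', 'e', 'a']
'c': index 2 in ['d', 'b', 'c', 'e', 'a'] -> ['c', 'd', 'b', 'e', 'a']
'e': index 3 in ['c', 'd', 'b', 'e', 'a'] -> ['e', 'c', 'd', 'b', 'a']
'd': index 2 in ['e', 'c', 'd', 'b', 'a'] -> ['d', 'e', 'c', 'b', 'a']
'd': index 0 in ['d', 'e', 'c', 'b', 'a'] -> ['d', 'e', 'c', 'b', 'a']
'b': index 3 in ['d', 'e', 'c', 'b', 'a'] -> ['b', 'd', 'e', 'c', 'a']
'a': index 4 in ['b', 'd', 'e', 'c', 'a'] -> ['a', 'b', 'd', 'e', 'c']
'a': index 0 in ['a', 'b', 'd', 'e', 'c'] -> ['a', 'b', 'd', 'e', 'c']


Output: [4, 2, 3, 1, 4, 2, 3, 2, 0, 3, 4, 0]


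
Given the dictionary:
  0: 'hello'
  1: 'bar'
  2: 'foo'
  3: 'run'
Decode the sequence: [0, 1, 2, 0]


Look up each index in the dictionary:
  0 -> 'hello'
  1 -> 'bar'
  2 -> 'foo'
  0 -> 'hello'

Decoded: "hello bar foo hello"


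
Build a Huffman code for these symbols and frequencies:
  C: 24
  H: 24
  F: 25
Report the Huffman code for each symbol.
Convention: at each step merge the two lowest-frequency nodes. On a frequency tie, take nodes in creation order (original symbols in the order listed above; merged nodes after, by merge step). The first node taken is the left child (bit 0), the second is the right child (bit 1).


Huffman tree construction:
Step 1: Merge C(24) + H(24) = 48
Step 2: Merge F(25) + (C+H)(48) = 73
Read each symbol's code off the tree from the root (left child = 0, right child = 1).

Codes:
  C: 10 (length 2)
  H: 11 (length 2)
  F: 0 (length 1)
Average code length: 121/73 = 1.6575 bits/symbol


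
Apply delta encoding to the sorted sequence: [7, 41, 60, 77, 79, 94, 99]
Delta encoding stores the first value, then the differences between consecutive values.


First value: 7
Deltas:
  41 - 7 = 34
  60 - 41 = 19
  77 - 60 = 17
  79 - 77 = 2
  94 - 79 = 15
  99 - 94 = 5


Delta encoded: [7, 34, 19, 17, 2, 15, 5]


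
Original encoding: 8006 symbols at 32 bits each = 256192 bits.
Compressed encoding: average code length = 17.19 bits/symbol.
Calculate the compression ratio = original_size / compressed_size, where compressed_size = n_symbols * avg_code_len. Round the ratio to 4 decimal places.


original_size = n_symbols * orig_bits = 8006 * 32 = 256192 bits
compressed_size = n_symbols * avg_code_len = 8006 * 17.19 = 137623.14 bits
ratio = original_size / compressed_size = 256192 / 137623.14 = 1.8615

Compression ratio = 1.8615


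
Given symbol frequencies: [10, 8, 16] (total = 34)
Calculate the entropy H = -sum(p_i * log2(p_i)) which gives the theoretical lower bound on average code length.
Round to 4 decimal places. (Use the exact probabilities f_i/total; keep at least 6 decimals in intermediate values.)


Per-symbol terms -p_i * log2(p_i) with p_i = f_i/34:
  p = 10/34 = 0.294118: log2(p) = -1.765535, -p*log2(p) = 0.519275
  p = 8/34 = 0.235294: log2(p) = -2.087463, -p*log2(p) = 0.491168
  p = 16/34 = 0.470588: log2(p) = -1.087463, -p*log2(p) = 0.511747
H = 0.519275 + 0.491168 + 0.511747 = 1.522190

H = 1.5222 bits/symbol


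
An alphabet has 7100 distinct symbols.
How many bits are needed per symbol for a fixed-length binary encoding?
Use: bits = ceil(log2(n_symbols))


log2(7100) = 12.7936
Bracket: 2^12 = 4096 < 7100 <= 2^13 = 8192
So ceil(log2(7100)) = 13

bits = ceil(log2(7100)) = ceil(12.7936) = 13 bits


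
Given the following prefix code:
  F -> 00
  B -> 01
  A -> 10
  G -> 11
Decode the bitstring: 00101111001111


Decoding step by step:
Bits 00 -> F
Bits 10 -> A
Bits 11 -> G
Bits 11 -> G
Bits 00 -> F
Bits 11 -> G
Bits 11 -> G


Decoded message: FAGGFGG


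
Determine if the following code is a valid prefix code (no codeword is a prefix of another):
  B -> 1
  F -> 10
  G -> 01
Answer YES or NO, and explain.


Checking each pair (does one codeword prefix another?):
  B='1' vs F='10': prefix -- VIOLATION

NO -- this is NOT a valid prefix code. B (1) is a prefix of F (10).


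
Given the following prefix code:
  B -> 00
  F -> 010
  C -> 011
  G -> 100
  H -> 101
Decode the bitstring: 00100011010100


Decoding step by step:
Bits 00 -> B
Bits 100 -> G
Bits 011 -> C
Bits 010 -> F
Bits 100 -> G


Decoded message: BGCFG


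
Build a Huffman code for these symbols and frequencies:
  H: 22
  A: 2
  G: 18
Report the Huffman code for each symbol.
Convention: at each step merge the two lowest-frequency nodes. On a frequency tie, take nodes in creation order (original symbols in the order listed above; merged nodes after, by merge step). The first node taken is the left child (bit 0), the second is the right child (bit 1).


Huffman tree construction:
Step 1: Merge A(2) + G(18) = 20
Step 2: Merge (A+G)(20) + H(22) = 42
Read each symbol's code off the tree from the root (left child = 0, right child = 1).

Codes:
  H: 1 (length 1)
  A: 00 (length 2)
  G: 01 (length 2)
Average code length: 62/42 = 1.4762 bits/symbol


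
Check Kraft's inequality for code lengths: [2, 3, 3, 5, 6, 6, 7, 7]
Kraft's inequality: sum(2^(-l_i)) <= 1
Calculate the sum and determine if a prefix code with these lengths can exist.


Sum = 2^(-2) + 2^(-3) + 2^(-3) + 2^(-5) + 2^(-6) + 2^(-6) + 2^(-7) + 2^(-7)
    = 0.25 + 0.125 + 0.125 + 0.03125 + 0.015625 + 0.015625 + 0.0078125 + 0.0078125
    = 74/128 = 0.578125
Since 0.578125 <= 1, Kraft's inequality IS satisfied.
A prefix code with these lengths CAN exist.

Kraft sum = 0.578125. Satisfied.


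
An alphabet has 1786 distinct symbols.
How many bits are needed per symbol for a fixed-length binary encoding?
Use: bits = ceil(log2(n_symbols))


log2(1786) = 10.8025
Bracket: 2^10 = 1024 < 1786 <= 2^11 = 2048
So ceil(log2(1786)) = 11

bits = ceil(log2(1786)) = ceil(10.8025) = 11 bits


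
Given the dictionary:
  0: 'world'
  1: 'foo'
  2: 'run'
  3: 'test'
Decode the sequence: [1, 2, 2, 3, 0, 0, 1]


Look up each index in the dictionary:
  1 -> 'foo'
  2 -> 'run'
  2 -> 'run'
  3 -> 'test'
  0 -> 'world'
  0 -> 'world'
  1 -> 'foo'

Decoded: "foo run run test world world foo"


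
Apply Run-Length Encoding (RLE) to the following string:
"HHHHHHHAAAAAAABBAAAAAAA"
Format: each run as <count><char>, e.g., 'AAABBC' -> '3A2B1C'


Scanning runs left to right:
  i=0: run of 'H' x 7 -> '7H'
  i=7: run of 'A' x 7 -> '7A'
  i=14: run of 'B' x 2 -> '2B'
  i=16: run of 'A' x 7 -> '7A'

RLE = 7H7A2B7A


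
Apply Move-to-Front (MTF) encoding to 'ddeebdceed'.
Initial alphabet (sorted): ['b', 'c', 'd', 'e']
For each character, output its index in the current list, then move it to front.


MTF encoding:
'd': index 2 in ['b', 'c', 'd', 'e'] -> ['d', 'b', 'c', 'e']
'd': index 0 in ['d', 'b', 'c', 'e'] -> ['d', 'b', 'c', 'e']
'e': index 3 in ['d', 'b', 'c', 'e'] -> ['e', 'd', 'b', 'c']
'e': index 0 in ['e', 'd', 'b', 'c'] -> ['e', 'd', 'b', 'c']
'b': index 2 in ['e', 'd', 'b', 'c'] -> ['b', 'e', 'd', 'c']
'd': index 2 in ['b', 'e', 'd', 'c'] -> ['d', 'b', 'e', 'c']
'c': index 3 in ['d', 'b', 'e', 'c'] -> ['c', 'd', 'b', 'e']
'e': index 3 in ['c', 'd', 'b', 'e'] -> ['e', 'c', 'd', 'b']
'e': index 0 in ['e', 'c', 'd', 'b'] -> ['e', 'c', 'd', 'b']
'd': index 2 in ['e', 'c', 'd', 'b'] -> ['d', 'e', 'c', 'b']


Output: [2, 0, 3, 0, 2, 2, 3, 3, 0, 2]


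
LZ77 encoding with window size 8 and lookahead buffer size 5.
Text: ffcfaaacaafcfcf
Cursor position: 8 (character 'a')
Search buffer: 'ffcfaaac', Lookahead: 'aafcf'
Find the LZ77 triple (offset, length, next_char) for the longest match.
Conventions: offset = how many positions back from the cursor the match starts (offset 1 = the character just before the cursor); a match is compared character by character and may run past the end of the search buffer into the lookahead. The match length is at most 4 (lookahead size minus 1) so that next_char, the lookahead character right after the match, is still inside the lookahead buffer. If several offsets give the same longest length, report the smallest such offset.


Try each offset into the search buffer:
  offset=1 (pos 7, char 'c'): match length 0
  offset=2 (pos 6, char 'a'): match length 1
  offset=3 (pos 5, char 'a'): match length 2
  offset=4 (pos 4, char 'a'): match length 2
  offset=5 (pos 3, char 'f'): match length 0
  offset=6 (pos 2, char 'c'): match length 0
  offset=7 (pos 1, char 'f'): match length 0
  offset=8 (pos 0, char 'f'): match length 0
Longest match has length 2, found at offsets 3, 4; take the smallest, offset 3.
next_char = character at position 8 + 2 = 10 -> 'f'

Best match: offset=3, length=2 (matching 'aa' starting at position 5)
LZ77 triple: (3, 2, 'f')


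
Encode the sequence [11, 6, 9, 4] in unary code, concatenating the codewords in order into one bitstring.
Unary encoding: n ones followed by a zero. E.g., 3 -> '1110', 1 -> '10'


Encode each number as n ones followed by a terminating 0:
  11 -> 111111111110 (12 bits)
  6 -> 1111110 (7 bits)
  9 -> 1111111110 (10 bits)
  4 -> 11110 (5 bits)
Total length = 12 + 7 + 10 + 5 = 34 bits.

Unary([11, 6, 9, 4]) = 1111111111101111110111111111011110 (34 bits)


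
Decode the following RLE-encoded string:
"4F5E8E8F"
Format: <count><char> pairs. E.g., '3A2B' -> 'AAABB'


Expanding each <count><char> pair:
  4F -> 'FFFF'
  5E -> 'EEEEE'
  8E -> 'EEEEEEEE'
  8F -> 'FFFFFFFF'

Decoded = FFFFEEEEEEEEEEEEEFFFFFFFF


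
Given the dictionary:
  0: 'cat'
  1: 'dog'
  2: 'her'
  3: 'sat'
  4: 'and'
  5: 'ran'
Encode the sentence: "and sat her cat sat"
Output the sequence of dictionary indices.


Look up each word in the dictionary:
  'and' -> 4
  'sat' -> 3
  'her' -> 2
  'cat' -> 0
  'sat' -> 3

Encoded: [4, 3, 2, 0, 3]


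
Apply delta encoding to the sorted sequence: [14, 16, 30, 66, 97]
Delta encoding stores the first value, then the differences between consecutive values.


First value: 14
Deltas:
  16 - 14 = 2
  30 - 16 = 14
  66 - 30 = 36
  97 - 66 = 31


Delta encoded: [14, 2, 14, 36, 31]


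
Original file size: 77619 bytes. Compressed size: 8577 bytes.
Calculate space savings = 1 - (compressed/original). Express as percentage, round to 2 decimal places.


ratio = compressed/original = 8577/77619 = 0.110501
savings = 1 - ratio = 1 - 0.110501 = 0.889499
as a percentage: 0.889499 * 100 = 88.95%

Space savings = 1 - 8577/77619 = 88.95%


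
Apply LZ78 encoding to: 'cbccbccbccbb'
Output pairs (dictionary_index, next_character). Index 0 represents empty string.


LZ78 encoding steps:
Dictionary: {0: ''}
Step 1: w='' (idx 0), next='c' -> output (0, 'c'), add 'c' as idx 1
Step 2: w='' (idx 0), next='b' -> output (0, 'b'), add 'b' as idx 2
Step 3: w='c' (idx 1), next='c' -> output (1, 'c'), add 'cc' as idx 3
Step 4: w='b' (idx 2), next='c' -> output (2, 'c'), add 'bc' as idx 4
Step 5: w='c' (idx 1), next='b' -> output (1, 'b'), add 'cb' as idx 5
Step 6: w='cc' (idx 3), next='b' -> output (3, 'b'), add 'ccb' as idx 6
Step 7: w='b' (idx 2), end of input -> output (2, '')


Encoded: [(0, 'c'), (0, 'b'), (1, 'c'), (2, 'c'), (1, 'b'), (3, 'b'), (2, '')]


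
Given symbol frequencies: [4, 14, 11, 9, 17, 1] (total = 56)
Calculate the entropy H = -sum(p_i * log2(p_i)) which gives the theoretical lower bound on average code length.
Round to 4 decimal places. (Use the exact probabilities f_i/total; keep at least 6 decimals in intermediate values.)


Per-symbol terms -p_i * log2(p_i) with p_i = f_i/56:
  p = 4/56 = 0.071429: log2(p) = -3.807355, -p*log2(p) = 0.271954
  p = 14/56 = 0.250000: log2(p) = -2.000000, -p*log2(p) = 0.500000
  p = 11/56 = 0.196429: log2(p) = -2.347923, -p*log2(p) = 0.461199
  p = 9/56 = 0.160714: log2(p) = -2.637430, -p*log2(p) = 0.423873
  p = 17/56 = 0.303571: log2(p) = -1.719892, -p*log2(p) = 0.522110
  p = 1/56 = 0.017857: log2(p) = -5.807355, -p*log2(p) = 0.103703
H = 0.271954 + 0.500000 + 0.461199 + 0.423873 + 0.522110 + 0.103703 = 2.282839

H = 2.2828 bits/symbol


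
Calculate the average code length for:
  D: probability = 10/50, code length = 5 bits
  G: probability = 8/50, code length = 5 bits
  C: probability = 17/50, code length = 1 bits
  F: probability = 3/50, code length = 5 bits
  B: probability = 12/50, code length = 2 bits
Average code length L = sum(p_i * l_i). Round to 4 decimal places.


Weighted contributions p_i * l_i:
  D: (10/50) * 5 = 50/50
  G: (8/50) * 5 = 40/50
  C: (17/50) * 1 = 17/50
  F: (3/50) * 5 = 15/50
  B: (12/50) * 2 = 24/50
Sum = (50 + 40 + 17 + 15 + 24)/50 = 146/50

L = 146/50 = 2.9200 bits/symbol


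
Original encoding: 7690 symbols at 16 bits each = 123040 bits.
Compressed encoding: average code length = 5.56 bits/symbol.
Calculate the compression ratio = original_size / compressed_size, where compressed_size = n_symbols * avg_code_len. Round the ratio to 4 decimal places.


original_size = n_symbols * orig_bits = 7690 * 16 = 123040 bits
compressed_size = n_symbols * avg_code_len = 7690 * 5.56 = 42756.4 bits
ratio = original_size / compressed_size = 123040 / 42756.4 = 2.8777

Compression ratio = 2.8777


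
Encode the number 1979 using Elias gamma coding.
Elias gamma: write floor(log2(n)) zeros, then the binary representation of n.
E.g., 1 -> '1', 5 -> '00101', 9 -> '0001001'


num_bits = floor(log2(1979)) + 1 = 11
leading_zeros = num_bits - 1 = 10
binary(1979) = 11110111011

Elias gamma(1979) = '0000000000' + '11110111011' = 000000000011110111011 (21 bits)


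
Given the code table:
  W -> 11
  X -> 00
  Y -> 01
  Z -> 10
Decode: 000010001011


Decoding:
00 -> X
00 -> X
10 -> Z
00 -> X
10 -> Z
11 -> W


Result: XXZXZW


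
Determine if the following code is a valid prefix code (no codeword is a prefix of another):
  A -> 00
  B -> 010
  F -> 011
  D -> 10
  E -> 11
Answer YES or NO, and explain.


Checking each pair (does one codeword prefix another?):
  A='00' vs B='010': no prefix
  A='00' vs F='011': no prefix
  A='00' vs D='10': no prefix
  A='00' vs E='11': no prefix
  B='010' vs A='00': no prefix
  B='010' vs F='011': no prefix
  B='010' vs D='10': no prefix
  B='010' vs E='11': no prefix
  F='011' vs A='00': no prefix
  F='011' vs B='010': no prefix
  F='011' vs D='10': no prefix
  F='011' vs E='11': no prefix
  D='10' vs A='00': no prefix
  D='10' vs B='010': no prefix
  D='10' vs F='011': no prefix
  D='10' vs E='11': no prefix
  E='11' vs A='00': no prefix
  E='11' vs B='010': no prefix
  E='11' vs F='011': no prefix
  E='11' vs D='10': no prefix
No violation found over all pairs.

YES -- this is a valid prefix code. No codeword is a prefix of any other codeword.


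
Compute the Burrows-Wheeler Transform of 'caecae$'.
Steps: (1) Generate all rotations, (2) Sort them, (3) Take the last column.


Rotations (sorted):
  0: $caecae -> last char: e
  1: ae$caec -> last char: c
  2: aecae$c -> last char: c
  3: cae$cae -> last char: e
  4: caecae$ -> last char: $
  5: e$caeca -> last char: a
  6: ecae$ca -> last char: a


BWT = ecce$aa


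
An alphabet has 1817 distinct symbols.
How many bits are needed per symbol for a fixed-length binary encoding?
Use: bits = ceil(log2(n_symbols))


log2(1817) = 10.8273
Bracket: 2^10 = 1024 < 1817 <= 2^11 = 2048
So ceil(log2(1817)) = 11

bits = ceil(log2(1817)) = ceil(10.8273) = 11 bits


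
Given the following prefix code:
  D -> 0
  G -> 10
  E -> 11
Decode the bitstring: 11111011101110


Decoding step by step:
Bits 11 -> E
Bits 11 -> E
Bits 10 -> G
Bits 11 -> E
Bits 10 -> G
Bits 11 -> E
Bits 10 -> G


Decoded message: EEGEGEG


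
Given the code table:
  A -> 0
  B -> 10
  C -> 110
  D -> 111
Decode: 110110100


Decoding:
110 -> C
110 -> C
10 -> B
0 -> A


Result: CCBA


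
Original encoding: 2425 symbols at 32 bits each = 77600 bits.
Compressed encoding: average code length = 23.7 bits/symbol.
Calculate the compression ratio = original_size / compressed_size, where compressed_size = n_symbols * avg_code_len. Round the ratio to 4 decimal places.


original_size = n_symbols * orig_bits = 2425 * 32 = 77600 bits
compressed_size = n_symbols * avg_code_len = 2425 * 23.7 = 57472.5 bits
ratio = original_size / compressed_size = 77600 / 57472.5 = 1.3502

Compression ratio = 1.3502


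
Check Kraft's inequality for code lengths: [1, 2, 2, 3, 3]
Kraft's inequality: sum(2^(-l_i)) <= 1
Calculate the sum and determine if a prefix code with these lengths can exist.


Sum = 2^(-1) + 2^(-2) + 2^(-2) + 2^(-3) + 2^(-3)
    = 0.5 + 0.25 + 0.25 + 0.125 + 0.125
    = 10/8 = 1.25
Since 1.25 > 1, Kraft's inequality is NOT satisfied.
A prefix code with these lengths CANNOT exist.

Kraft sum = 1.25. Not satisfied.


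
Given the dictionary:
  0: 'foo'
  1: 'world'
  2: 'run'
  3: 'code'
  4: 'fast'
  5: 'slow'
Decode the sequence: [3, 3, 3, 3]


Look up each index in the dictionary:
  3 -> 'code'
  3 -> 'code'
  3 -> 'code'
  3 -> 'code'

Decoded: "code code code code"


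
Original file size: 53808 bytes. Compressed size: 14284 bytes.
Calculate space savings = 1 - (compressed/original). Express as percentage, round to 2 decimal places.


ratio = compressed/original = 14284/53808 = 0.265462
savings = 1 - ratio = 1 - 0.265462 = 0.734538
as a percentage: 0.734538 * 100 = 73.45%

Space savings = 1 - 14284/53808 = 73.45%


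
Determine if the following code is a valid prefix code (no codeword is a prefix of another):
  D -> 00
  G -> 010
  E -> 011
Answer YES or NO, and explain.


Checking each pair (does one codeword prefix another?):
  D='00' vs G='010': no prefix
  D='00' vs E='011': no prefix
  G='010' vs D='00': no prefix
  G='010' vs E='011': no prefix
  E='011' vs D='00': no prefix
  E='011' vs G='010': no prefix
No violation found over all pairs.

YES -- this is a valid prefix code. No codeword is a prefix of any other codeword.


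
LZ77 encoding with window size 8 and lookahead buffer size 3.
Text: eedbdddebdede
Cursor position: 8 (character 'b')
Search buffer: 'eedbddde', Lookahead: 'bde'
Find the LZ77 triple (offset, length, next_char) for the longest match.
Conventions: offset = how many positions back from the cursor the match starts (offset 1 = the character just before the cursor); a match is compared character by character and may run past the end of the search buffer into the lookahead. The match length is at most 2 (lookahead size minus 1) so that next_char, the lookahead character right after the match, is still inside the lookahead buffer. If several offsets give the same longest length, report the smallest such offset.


Try each offset into the search buffer:
  offset=1 (pos 7, char 'e'): match length 0
  offset=2 (pos 6, char 'd'): match length 0
  offset=3 (pos 5, char 'd'): match length 0
  offset=4 (pos 4, char 'd'): match length 0
  offset=5 (pos 3, char 'b'): match length 2
  offset=6 (pos 2, char 'd'): match length 0
  offset=7 (pos 1, char 'e'): match length 0
  offset=8 (pos 0, char 'e'): match length 0
Longest match has length 2 at offset 5.
next_char = character at position 8 + 2 = 10 -> 'e'

Best match: offset=5, length=2 (matching 'bd' starting at position 3)
LZ77 triple: (5, 2, 'e')


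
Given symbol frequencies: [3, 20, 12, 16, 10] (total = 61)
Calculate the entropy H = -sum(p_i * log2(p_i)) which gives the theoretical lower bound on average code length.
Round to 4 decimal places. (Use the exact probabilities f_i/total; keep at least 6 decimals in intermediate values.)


Per-symbol terms -p_i * log2(p_i) with p_i = f_i/61:
  p = 3/61 = 0.049180: log2(p) = -4.345775, -p*log2(p) = 0.213727
  p = 20/61 = 0.327869: log2(p) = -1.608809, -p*log2(p) = 0.527478
  p = 12/61 = 0.196721: log2(p) = -2.345775, -p*log2(p) = 0.461464
  p = 16/61 = 0.262295: log2(p) = -1.930737, -p*log2(p) = 0.506423
  p = 10/61 = 0.163934: log2(p) = -2.608809, -p*log2(p) = 0.427674
H = 0.213727 + 0.527478 + 0.461464 + 0.506423 + 0.427674 = 2.136766

H = 2.1368 bits/symbol


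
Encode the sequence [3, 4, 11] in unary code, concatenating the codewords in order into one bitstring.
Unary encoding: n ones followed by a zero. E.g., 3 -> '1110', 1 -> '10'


Encode each number as n ones followed by a terminating 0:
  3 -> 1110 (4 bits)
  4 -> 11110 (5 bits)
  11 -> 111111111110 (12 bits)
Total length = 4 + 5 + 12 = 21 bits.

Unary([3, 4, 11]) = 111011110111111111110 (21 bits)


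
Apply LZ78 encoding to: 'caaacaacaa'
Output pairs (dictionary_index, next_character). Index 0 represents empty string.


LZ78 encoding steps:
Dictionary: {0: ''}
Step 1: w='' (idx 0), next='c' -> output (0, 'c'), add 'c' as idx 1
Step 2: w='' (idx 0), next='a' -> output (0, 'a'), add 'a' as idx 2
Step 3: w='a' (idx 2), next='a' -> output (2, 'a'), add 'aa' as idx 3
Step 4: w='c' (idx 1), next='a' -> output (1, 'a'), add 'ca' as idx 4
Step 5: w='a' (idx 2), next='c' -> output (2, 'c'), add 'ac' as idx 5
Step 6: w='aa' (idx 3), end of input -> output (3, '')


Encoded: [(0, 'c'), (0, 'a'), (2, 'a'), (1, 'a'), (2, 'c'), (3, '')]


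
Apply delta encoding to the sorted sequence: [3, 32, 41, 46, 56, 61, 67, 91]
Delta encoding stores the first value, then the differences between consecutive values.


First value: 3
Deltas:
  32 - 3 = 29
  41 - 32 = 9
  46 - 41 = 5
  56 - 46 = 10
  61 - 56 = 5
  67 - 61 = 6
  91 - 67 = 24


Delta encoded: [3, 29, 9, 5, 10, 5, 6, 24]


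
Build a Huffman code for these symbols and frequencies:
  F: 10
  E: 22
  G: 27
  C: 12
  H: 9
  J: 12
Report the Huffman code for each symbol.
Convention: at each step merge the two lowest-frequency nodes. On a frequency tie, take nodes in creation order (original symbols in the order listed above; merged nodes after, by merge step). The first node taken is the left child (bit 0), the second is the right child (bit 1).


Huffman tree construction:
Step 1: Merge H(9) + F(10) = 19
Step 2: Merge C(12) + J(12) = 24
Step 3: Merge (H+F)(19) + E(22) = 41
Step 4: Merge (C+J)(24) + G(27) = 51
Step 5: Merge ((H+F)+E)(41) + ((C+J)+G)(51) = 92
Read each symbol's code off the tree from the root (left child = 0, right child = 1).

Codes:
  F: 001 (length 3)
  E: 01 (length 2)
  G: 11 (length 2)
  C: 100 (length 3)
  H: 000 (length 3)
  J: 101 (length 3)
Average code length: 227/92 = 2.4674 bits/symbol


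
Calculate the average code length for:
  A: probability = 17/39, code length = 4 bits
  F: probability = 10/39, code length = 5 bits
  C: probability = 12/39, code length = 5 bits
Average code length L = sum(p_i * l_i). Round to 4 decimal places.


Weighted contributions p_i * l_i:
  A: (17/39) * 4 = 68/39
  F: (10/39) * 5 = 50/39
  C: (12/39) * 5 = 60/39
Sum = (68 + 50 + 60)/39 = 178/39

L = 178/39 = 4.5641 bits/symbol


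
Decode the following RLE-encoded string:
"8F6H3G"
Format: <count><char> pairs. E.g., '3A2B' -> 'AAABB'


Expanding each <count><char> pair:
  8F -> 'FFFFFFFF'
  6H -> 'HHHHHH'
  3G -> 'GGG'

Decoded = FFFFFFFFHHHHHHGGG


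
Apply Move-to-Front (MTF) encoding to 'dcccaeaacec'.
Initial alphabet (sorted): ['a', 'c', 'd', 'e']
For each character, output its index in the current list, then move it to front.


MTF encoding:
'd': index 2 in ['a', 'c', 'd', 'e'] -> ['d', 'a', 'c', 'e']
'c': index 2 in ['d', 'a', 'c', 'e'] -> ['c', 'd', 'a', 'e']
'c': index 0 in ['c', 'd', 'a', 'e'] -> ['c', 'd', 'a', 'e']
'c': index 0 in ['c', 'd', 'a', 'e'] -> ['c', 'd', 'a', 'e']
'a': index 2 in ['c', 'd', 'a', 'e'] -> ['a', 'c', 'd', 'e']
'e': index 3 in ['a', 'c', 'd', 'e'] -> ['e', 'a', 'c', 'd']
'a': index 1 in ['e', 'a', 'c', 'd'] -> ['a', 'e', 'c', 'd']
'a': index 0 in ['a', 'e', 'c', 'd'] -> ['a', 'e', 'c', 'd']
'c': index 2 in ['a', 'e', 'c', 'd'] -> ['c', 'a', 'e', 'd']
'e': index 2 in ['c', 'a', 'e', 'd'] -> ['e', 'c', 'a', 'd']
'c': index 1 in ['e', 'c', 'a', 'd'] -> ['c', 'e', 'a', 'd']


Output: [2, 2, 0, 0, 2, 3, 1, 0, 2, 2, 1]


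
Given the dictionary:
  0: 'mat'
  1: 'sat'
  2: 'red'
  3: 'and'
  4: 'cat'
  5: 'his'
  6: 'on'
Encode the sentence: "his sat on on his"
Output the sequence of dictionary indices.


Look up each word in the dictionary:
  'his' -> 5
  'sat' -> 1
  'on' -> 6
  'on' -> 6
  'his' -> 5

Encoded: [5, 1, 6, 6, 5]


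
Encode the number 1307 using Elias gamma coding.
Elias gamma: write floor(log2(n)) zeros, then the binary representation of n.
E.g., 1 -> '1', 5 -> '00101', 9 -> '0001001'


num_bits = floor(log2(1307)) + 1 = 11
leading_zeros = num_bits - 1 = 10
binary(1307) = 10100011011

Elias gamma(1307) = '0000000000' + '10100011011' = 000000000010100011011 (21 bits)


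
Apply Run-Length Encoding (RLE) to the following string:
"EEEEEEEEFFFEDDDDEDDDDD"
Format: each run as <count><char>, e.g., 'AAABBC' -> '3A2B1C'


Scanning runs left to right:
  i=0: run of 'E' x 8 -> '8E'
  i=8: run of 'F' x 3 -> '3F'
  i=11: run of 'E' x 1 -> '1E'
  i=12: run of 'D' x 4 -> '4D'
  i=16: run of 'E' x 1 -> '1E'
  i=17: run of 'D' x 5 -> '5D'

RLE = 8E3F1E4D1E5D


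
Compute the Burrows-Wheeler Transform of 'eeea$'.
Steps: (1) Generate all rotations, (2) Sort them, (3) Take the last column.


Rotations (sorted):
  0: $eeea -> last char: a
  1: a$eee -> last char: e
  2: ea$ee -> last char: e
  3: eea$e -> last char: e
  4: eeea$ -> last char: $


BWT = aeee$


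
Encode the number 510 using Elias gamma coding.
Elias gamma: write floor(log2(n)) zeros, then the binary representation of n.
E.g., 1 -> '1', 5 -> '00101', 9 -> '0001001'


num_bits = floor(log2(510)) + 1 = 9
leading_zeros = num_bits - 1 = 8
binary(510) = 111111110

Elias gamma(510) = '00000000' + '111111110' = 00000000111111110 (17 bits)


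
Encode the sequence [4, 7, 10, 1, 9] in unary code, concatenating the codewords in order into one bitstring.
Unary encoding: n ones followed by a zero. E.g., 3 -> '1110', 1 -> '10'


Encode each number as n ones followed by a terminating 0:
  4 -> 11110 (5 bits)
  7 -> 11111110 (8 bits)
  10 -> 11111111110 (11 bits)
  1 -> 10 (2 bits)
  9 -> 1111111110 (10 bits)
Total length = 5 + 8 + 11 + 2 + 10 = 36 bits.

Unary([4, 7, 10, 1, 9]) = 111101111111011111111110101111111110 (36 bits)


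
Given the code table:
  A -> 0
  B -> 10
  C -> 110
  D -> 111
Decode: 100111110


Decoding:
10 -> B
0 -> A
111 -> D
110 -> C


Result: BADC


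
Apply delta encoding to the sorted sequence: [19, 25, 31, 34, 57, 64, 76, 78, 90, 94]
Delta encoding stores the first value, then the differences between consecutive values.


First value: 19
Deltas:
  25 - 19 = 6
  31 - 25 = 6
  34 - 31 = 3
  57 - 34 = 23
  64 - 57 = 7
  76 - 64 = 12
  78 - 76 = 2
  90 - 78 = 12
  94 - 90 = 4


Delta encoded: [19, 6, 6, 3, 23, 7, 12, 2, 12, 4]


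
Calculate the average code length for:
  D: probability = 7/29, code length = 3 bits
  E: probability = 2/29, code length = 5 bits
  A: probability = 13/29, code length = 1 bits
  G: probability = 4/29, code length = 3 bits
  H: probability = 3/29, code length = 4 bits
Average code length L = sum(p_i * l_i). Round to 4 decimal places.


Weighted contributions p_i * l_i:
  D: (7/29) * 3 = 21/29
  E: (2/29) * 5 = 10/29
  A: (13/29) * 1 = 13/29
  G: (4/29) * 3 = 12/29
  H: (3/29) * 4 = 12/29
Sum = (21 + 10 + 13 + 12 + 12)/29 = 68/29

L = 68/29 = 2.3448 bits/symbol
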